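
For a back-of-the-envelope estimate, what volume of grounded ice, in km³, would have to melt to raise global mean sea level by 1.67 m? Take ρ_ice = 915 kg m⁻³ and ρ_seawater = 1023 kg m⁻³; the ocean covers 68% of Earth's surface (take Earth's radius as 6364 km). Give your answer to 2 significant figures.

Required water volume = Δh × A = 1.67 m × 3.46×10^14 m² = 5.780×10^14 m³ = 5.780×10^5 km³.
Ice volume = water volume × ρ_w/ρ_ice = 5.780×10^5 × 1023/915 = 6.5×10^5 km³.

≈ 6.5×10^5 km³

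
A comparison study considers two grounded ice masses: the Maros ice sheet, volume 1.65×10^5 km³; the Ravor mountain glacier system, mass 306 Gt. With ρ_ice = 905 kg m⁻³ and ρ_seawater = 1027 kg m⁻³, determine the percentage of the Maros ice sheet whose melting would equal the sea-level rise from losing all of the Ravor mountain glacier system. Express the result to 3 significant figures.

≈ 0.205 %

Equal sea-level rise means equal mass of meltwater, i.e. equal mass of ice lost.
Ice mass of Ravor: 3.060×10^14 kg; ice mass of Maros: 1.493×10^17 kg.
Fraction required = 3.060×10^14 / 1.493×10^17 = 2.05×10^-3 → 0.205 %.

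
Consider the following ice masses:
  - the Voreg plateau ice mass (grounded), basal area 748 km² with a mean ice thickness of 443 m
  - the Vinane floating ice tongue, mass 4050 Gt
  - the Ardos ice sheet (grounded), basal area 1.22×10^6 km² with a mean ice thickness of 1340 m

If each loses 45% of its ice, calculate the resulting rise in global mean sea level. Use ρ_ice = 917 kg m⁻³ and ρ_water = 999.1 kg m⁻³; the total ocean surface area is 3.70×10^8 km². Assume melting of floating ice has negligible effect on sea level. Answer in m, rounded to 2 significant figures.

≈ 1.8 m

Voreg: ice volume = 748 km² × 443 m = 331.4 km³; 0.45 × 331.4 × (917/999.1) = 136.9 km³ of water.
The Vinane floating ice tongue is floating and already displaces its own weight of water, so its melt adds essentially nothing to sea level.
Ardos: ice volume = 1.22×10^6 km² × 1340 m = 1.635×10^6 km³; 0.45 × 1.635×10^6 × (917/999.1) = 6.752×10^5 km³ of water.
Total added water ≈ 6.753×10^14 m³ over 3.70×10^14 m² → Δh = 1.83 m.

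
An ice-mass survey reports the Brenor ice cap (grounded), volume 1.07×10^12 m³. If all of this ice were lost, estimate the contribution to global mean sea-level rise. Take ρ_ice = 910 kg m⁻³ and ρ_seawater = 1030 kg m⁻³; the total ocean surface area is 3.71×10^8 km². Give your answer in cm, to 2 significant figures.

≈ 0.25 cm

Brenor: 1.07×10^12 m³ × (910/1030) = 9.453×10^11 m³ of water.
Spread over 3.71×10^14 m² of ocean, Δh = 9.453×10^11 / 3.71×10^14 = 2.55×10^-3 m = 0.25 cm.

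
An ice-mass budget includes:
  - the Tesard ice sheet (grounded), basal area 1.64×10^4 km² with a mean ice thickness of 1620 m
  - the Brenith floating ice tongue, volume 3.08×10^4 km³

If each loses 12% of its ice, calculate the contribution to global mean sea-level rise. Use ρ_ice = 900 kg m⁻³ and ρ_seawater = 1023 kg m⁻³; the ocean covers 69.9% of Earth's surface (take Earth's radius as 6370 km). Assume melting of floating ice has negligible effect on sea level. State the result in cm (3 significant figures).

≈ 0.787 cm

Tesard: ice volume = 1.64×10^4 km² × 1620 m = 2.657×10^4 km³; 0.12 × 2.657×10^4 × (900/1023) = 2805 km³ of water.
The Brenith floating ice tongue is floating and already displaces its own weight of water, so its melt adds essentially nothing to sea level.
Total added water ≈ 2.805×10^12 m³ over 3.56×10^14 m² → Δh = 7.87×10^-3 m = 0.787 cm.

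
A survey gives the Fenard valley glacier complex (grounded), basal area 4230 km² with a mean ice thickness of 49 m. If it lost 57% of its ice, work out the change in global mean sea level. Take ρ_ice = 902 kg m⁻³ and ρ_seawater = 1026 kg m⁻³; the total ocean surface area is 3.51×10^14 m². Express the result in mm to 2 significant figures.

Fenard: ice volume = 4230 km² × 49 m = 207.3 km³; 0.57 × 207.3 × (902/1026) = 103.9 km³ of water.
Spread over 3.51×10^14 m² of ocean, Δh = 1.039×10^11 / 3.51×10^14 = 2.96×10^-4 m = 0.30 mm.

≈ 0.30 mm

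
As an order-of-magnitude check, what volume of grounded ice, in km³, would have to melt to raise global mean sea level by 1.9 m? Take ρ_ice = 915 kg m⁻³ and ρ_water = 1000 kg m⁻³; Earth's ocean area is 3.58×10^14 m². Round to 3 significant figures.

Required water volume = Δh × A = 1.9 m × 3.58×10^14 m² = 6.802×10^14 m³ = 6.802×10^5 km³.
Ice volume = water volume × ρ_w/ρ_ice = 6.802×10^5 × 1000/915 = 7.43×10^5 km³.

≈ 7.43×10^5 km³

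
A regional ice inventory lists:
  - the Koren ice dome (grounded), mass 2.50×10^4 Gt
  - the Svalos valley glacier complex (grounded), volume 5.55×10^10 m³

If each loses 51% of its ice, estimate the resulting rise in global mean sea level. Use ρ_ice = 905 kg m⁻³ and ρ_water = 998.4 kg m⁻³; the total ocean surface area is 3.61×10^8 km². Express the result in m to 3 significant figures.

Koren: 0.51 × 2.50×10^4 Gt = 1.275×10^16 kg; dividing by ρ_w = 998.4 kg m⁻³ gives 1.277×10^13 m³ of water.
Svalos: 0.51 × 5.55×10^10 m³ × (905/998.4) = 2.566×10^10 m³ of water.
Total added water ≈ 1.280×10^13 m³ over 3.61×10^14 m² → Δh = 0.0354 m.

≈ 0.0354 m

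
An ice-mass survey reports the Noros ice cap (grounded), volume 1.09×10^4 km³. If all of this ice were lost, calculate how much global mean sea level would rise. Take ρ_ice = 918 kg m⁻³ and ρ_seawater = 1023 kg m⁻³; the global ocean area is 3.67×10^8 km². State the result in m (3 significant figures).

Noros: 1.09×10^4 km³ × (918/1023) = 9781 km³ of water.
Spread over 3.67×10^14 m² of ocean, Δh = 9.781×10^12 / 3.67×10^14 = 0.0267 m.

≈ 0.0267 m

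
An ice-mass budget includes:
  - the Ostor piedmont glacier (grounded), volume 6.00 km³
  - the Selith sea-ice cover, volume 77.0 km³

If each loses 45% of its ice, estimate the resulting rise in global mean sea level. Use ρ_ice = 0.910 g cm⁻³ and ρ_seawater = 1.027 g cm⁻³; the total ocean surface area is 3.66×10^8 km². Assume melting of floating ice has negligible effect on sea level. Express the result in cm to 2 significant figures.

Ostor: 0.45 × 6.00 km³ × (910/1027) = 2.392 km³ of water.
The Selith sea-ice cover is floating and already displaces its own weight of water, so its melt adds essentially nothing to sea level.
Total added water ≈ 2.392×10^9 m³ over 3.66×10^14 m² → Δh = 6.54×10^-6 m = 6.5×10^-4 cm.

≈ 6.5×10^-4 cm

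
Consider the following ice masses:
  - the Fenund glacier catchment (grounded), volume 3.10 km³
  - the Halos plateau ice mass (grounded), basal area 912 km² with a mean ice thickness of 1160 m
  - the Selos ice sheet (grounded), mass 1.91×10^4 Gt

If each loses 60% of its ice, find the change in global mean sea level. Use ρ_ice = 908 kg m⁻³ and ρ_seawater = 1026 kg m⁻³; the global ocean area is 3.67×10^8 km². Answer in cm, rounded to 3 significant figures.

≈ 3.20 cm

Fenund: 0.6 × 3.10 km³ × (908/1026) = 1.646 km³ of water.
Halos: ice volume = 912 km² × 1160 m = 1058 km³; 0.6 × 1058 × (908/1026) = 561.7 km³ of water.
Selos: 0.6 × 1.91×10^4 Gt = 1.146×10^16 kg; dividing by ρ_w = 1026 kg m⁻³ gives 1.117×10^13 m³ of water.
Total added water ≈ 1.173×10^13 m³ over 3.67×10^14 m² → Δh = 0.0320 m = 3.20 cm.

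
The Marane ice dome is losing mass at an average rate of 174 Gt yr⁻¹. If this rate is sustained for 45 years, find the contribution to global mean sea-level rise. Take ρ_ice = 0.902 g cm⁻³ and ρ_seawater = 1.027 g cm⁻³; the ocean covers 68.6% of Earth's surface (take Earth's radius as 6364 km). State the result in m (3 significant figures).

Total mass lost = 174 Gt/yr × 45 yr = 7830 Gt = 7.830×10^15 kg.
ρ_w = 1.027 g cm⁻³ = 1027 kg m⁻³, so water volume = 7.830×10^15 / 1027 = 7.624×10^12 m³.
Δh = 7.624×10^12 / 3.49×10^14 = 0.0218 m.

≈ 0.0218 m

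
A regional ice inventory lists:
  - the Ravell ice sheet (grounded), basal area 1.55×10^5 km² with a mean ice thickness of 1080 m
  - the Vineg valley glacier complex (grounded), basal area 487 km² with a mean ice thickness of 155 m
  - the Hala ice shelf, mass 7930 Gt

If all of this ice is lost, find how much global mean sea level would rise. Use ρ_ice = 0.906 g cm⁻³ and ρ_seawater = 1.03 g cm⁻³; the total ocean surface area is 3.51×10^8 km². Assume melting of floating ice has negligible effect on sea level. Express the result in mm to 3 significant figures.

≈ 420 mm

Ravell: ice volume = 1.55×10^5 km² × 1080 m = 1.674×10^5 km³; 1.674×10^5 × (906/1030) = 1.472×10^5 km³ of water.
Vineg: ice volume = 487 km² × 155 m = 75.48 km³; 75.48 × (906/1030) = 66.40 km³ of water.
The Hala ice shelf is floating and already displaces its own weight of water, so its melt adds essentially nothing to sea level.
Total added water ≈ 1.473×10^14 m³ over 3.51×10^14 m² → Δh = 0.420 m = 420 mm.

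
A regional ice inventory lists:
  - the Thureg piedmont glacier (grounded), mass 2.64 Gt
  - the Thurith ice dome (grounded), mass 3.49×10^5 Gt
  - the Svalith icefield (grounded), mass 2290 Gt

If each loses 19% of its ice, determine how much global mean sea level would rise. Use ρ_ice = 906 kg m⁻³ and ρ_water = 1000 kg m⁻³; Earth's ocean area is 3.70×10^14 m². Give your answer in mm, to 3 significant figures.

Thureg: 0.19 × 2.64 Gt = 5.016×10^11 kg; dividing by ρ_w = 1000 kg m⁻³ gives 5.016×10^8 m³ of water.
Thurith: 0.19 × 3.49×10^5 Gt = 6.631×10^16 kg; dividing by ρ_w = 1000 kg m⁻³ gives 6.631×10^13 m³ of water.
Svalith: 0.19 × 2290 Gt = 4.351×10^14 kg; dividing by ρ_w = 1000 kg m⁻³ gives 4.351×10^11 m³ of water.
Total added water ≈ 6.675×10^13 m³ over 3.70×10^14 m² → Δh = 0.180 m = 180 mm.

≈ 180 mm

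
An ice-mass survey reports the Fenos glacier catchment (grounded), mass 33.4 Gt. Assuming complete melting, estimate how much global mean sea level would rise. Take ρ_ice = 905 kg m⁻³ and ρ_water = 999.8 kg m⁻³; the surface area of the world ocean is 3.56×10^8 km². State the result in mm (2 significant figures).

≈ 0.094 mm

Fenos: 33.4 Gt = 3.340×10^13 kg; dividing by ρ_w = 999.8 kg m⁻³ gives 3.341×10^10 m³ of water.
Spread over 3.56×10^14 m² of ocean, Δh = 3.341×10^10 / 3.56×10^14 = 9.38×10^-5 m = 0.094 mm.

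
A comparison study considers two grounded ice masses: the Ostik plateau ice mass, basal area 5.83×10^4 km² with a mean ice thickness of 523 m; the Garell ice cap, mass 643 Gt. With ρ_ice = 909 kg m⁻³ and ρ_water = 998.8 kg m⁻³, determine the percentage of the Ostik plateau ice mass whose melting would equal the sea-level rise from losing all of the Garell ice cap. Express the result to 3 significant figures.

Equal sea-level rise means equal mass of meltwater, i.e. equal mass of ice lost.
Ice mass of Garell: 6.430×10^14 kg; ice mass of Ostik: 2.772×10^16 kg.
Fraction required = 6.430×10^14 / 2.772×10^16 = 0.0232 → 2.32 %.

≈ 2.32 %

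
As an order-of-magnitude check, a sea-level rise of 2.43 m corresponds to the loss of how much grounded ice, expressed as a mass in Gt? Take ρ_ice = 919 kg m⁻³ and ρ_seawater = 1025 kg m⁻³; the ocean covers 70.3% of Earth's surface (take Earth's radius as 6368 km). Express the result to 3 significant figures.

≈ 8.92×10^5 Gt

Required water volume = Δh × A = 2.43 m × 3.58×10^14 m² = 8.705×10^14 m³.
ρ_w = 1025 kg m⁻³, so the mass of water = 8.705×10^14 m³ × 1025 kg m⁻³ = 8.923×10^17 kg = 8.92×10^5 Gt (and the same mass of ice, by conservation).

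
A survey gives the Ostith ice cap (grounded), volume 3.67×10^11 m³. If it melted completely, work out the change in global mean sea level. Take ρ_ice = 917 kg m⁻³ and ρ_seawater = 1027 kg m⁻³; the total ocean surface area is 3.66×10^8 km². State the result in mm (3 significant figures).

Ostith: 3.67×10^11 m³ × (917/1027) = 3.277×10^11 m³ of water.
Spread over 3.66×10^14 m² of ocean, Δh = 3.277×10^11 / 3.66×10^14 = 8.95×10^-4 m = 0.895 mm.

≈ 0.895 mm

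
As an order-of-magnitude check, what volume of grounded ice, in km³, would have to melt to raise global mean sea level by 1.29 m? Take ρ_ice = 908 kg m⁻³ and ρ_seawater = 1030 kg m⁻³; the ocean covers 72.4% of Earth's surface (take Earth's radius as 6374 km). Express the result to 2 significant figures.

Required water volume = Δh × A = 1.29 m × 3.70×10^14 m² = 4.768×10^14 m³ = 4.768×10^5 km³.
Ice volume = water volume × ρ_w/ρ_ice = 4.768×10^5 × 1030/908 = 5.4×10^5 km³.

≈ 5.4×10^5 km³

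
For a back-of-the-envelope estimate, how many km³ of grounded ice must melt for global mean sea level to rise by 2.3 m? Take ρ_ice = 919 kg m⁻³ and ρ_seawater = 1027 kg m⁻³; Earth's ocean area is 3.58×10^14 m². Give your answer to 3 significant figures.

≈ 9.20×10^5 km³

Required water volume = Δh × A = 2.3 m × 3.58×10^14 m² = 8.234×10^14 m³ = 8.234×10^5 km³.
Ice volume = water volume × ρ_w/ρ_ice = 8.234×10^5 × 1027/919 = 9.20×10^5 km³.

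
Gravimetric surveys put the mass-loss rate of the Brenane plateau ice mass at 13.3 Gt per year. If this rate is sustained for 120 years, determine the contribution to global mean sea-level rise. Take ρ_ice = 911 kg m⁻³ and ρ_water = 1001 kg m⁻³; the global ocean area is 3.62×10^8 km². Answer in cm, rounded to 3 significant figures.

Total mass lost = 13.3 Gt/yr × 120 yr = 1596 Gt = 1.596×10^15 kg.
ρ_w = 1001 kg m⁻³, so water volume = 1.596×10^15 / 1001 = 1.594×10^12 m³.
Δh = 1.594×10^12 / 3.62×10^14 = 4.40×10^-3 m = 0.440 cm.

≈ 0.440 cm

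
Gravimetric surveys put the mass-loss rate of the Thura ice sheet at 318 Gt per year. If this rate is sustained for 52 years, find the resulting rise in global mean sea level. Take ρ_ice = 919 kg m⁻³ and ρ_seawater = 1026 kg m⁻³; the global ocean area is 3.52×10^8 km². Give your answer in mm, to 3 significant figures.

Total mass lost = 318 Gt/yr × 52 yr = 1.654×10^4 Gt = 1.654×10^16 kg.
ρ_w = 1026 kg m⁻³, so water volume = 1.654×10^16 / 1026 = 1.612×10^13 m³.
Δh = 1.612×10^13 / 3.52×10^14 = 0.0458 m = 45.8 mm.

≈ 45.8 mm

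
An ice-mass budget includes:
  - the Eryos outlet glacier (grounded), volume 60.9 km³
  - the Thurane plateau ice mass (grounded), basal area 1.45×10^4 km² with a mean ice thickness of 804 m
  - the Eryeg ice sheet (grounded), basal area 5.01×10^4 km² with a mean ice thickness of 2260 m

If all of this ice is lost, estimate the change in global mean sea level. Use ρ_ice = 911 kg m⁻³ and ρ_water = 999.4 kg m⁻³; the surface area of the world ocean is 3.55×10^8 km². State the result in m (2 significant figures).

≈ 0.32 m

Eryos: 60.9 km³ × (911/999.4) = 55.51 km³ of water.
Thurane: ice volume = 1.45×10^4 km² × 804 m = 1.166×10^4 km³; 1.166×10^4 × (911/999.4) = 1.063×10^4 km³ of water.
Eryeg: ice volume = 5.01×10^4 km² × 2260 m = 1.132×10^5 km³; 1.132×10^5 × (911/999.4) = 1.032×10^5 km³ of water.
Total added water ≈ 1.139×10^14 m³ over 3.55×10^14 m² → Δh = 0.321 m.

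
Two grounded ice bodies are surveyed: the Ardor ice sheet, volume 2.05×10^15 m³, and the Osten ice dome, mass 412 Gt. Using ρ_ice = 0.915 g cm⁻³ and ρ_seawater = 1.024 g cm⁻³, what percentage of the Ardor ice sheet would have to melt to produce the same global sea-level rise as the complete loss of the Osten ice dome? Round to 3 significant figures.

Equal sea-level rise means equal mass of meltwater, i.e. equal mass of ice lost.
Ice mass of Osten: 4.120×10^14 kg; ice mass of Ardor: 1.876×10^18 kg.
Fraction required = 4.120×10^14 / 1.876×10^18 = 2.20×10^-4 → 0.0220 %.

≈ 0.0220 %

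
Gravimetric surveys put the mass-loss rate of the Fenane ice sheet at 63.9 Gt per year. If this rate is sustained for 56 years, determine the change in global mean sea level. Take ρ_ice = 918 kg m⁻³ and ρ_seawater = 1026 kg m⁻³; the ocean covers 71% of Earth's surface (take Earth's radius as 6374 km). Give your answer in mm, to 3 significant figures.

Total mass lost = 63.9 Gt/yr × 56 yr = 3578 Gt = 3.578×10^15 kg.
ρ_w = 1026 kg m⁻³, so water volume = 3.578×10^15 / 1026 = 3.488×10^12 m³.
Δh = 3.488×10^12 / 3.62×10^14 = 9.62×10^-3 m = 9.62 mm.

≈ 9.62 mm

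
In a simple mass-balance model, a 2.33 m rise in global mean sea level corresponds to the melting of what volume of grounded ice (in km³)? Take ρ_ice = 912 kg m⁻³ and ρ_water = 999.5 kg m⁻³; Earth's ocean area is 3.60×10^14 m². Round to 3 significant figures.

Required water volume = Δh × A = 2.33 m × 3.60×10^14 m² = 8.388×10^14 m³ = 8.388×10^5 km³.
Ice volume = water volume × ρ_w/ρ_ice = 8.388×10^5 × 999.5/912 = 9.19×10^5 km³.

≈ 9.19×10^5 km³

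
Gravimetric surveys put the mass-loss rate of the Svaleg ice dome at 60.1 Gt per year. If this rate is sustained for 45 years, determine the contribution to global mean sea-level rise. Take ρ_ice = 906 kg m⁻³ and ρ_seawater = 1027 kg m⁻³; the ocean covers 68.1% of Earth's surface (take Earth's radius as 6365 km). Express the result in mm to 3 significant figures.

Total mass lost = 60.1 Gt/yr × 45 yr = 2704 Gt = 2.704×10^15 kg.
ρ_w = 1027 kg m⁻³, so water volume = 2.704×10^15 / 1027 = 2.633×10^12 m³.
Δh = 2.633×10^12 / 3.47×10^14 = 7.60×10^-3 m = 7.60 mm.

≈ 7.60 mm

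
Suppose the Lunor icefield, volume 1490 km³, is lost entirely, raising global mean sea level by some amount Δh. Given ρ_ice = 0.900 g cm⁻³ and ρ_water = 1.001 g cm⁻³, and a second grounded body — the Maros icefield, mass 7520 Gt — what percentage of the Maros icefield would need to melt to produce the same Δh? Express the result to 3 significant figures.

≈ 17.8 %

Equal sea-level rise means equal mass of meltwater, i.e. equal mass of ice lost.
Ice mass of Lunor: 1.341×10^15 kg; ice mass of Maros: 7.520×10^15 kg.
Fraction required = 1.341×10^15 / 7.520×10^15 = 0.178 → 17.8 %.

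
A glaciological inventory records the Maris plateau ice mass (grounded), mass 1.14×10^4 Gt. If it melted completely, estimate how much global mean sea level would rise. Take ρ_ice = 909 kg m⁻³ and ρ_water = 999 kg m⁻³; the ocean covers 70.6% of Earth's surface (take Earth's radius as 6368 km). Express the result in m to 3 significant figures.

≈ 0.0317 m

Maris: 1.14×10^4 Gt = 1.140×10^16 kg; dividing by ρ_w = 999 kg m⁻³ gives 1.141×10^13 m³ of water.
Spread over 3.60×10^14 m² of ocean, Δh = 1.141×10^13 / 3.60×10^14 = 0.0317 m.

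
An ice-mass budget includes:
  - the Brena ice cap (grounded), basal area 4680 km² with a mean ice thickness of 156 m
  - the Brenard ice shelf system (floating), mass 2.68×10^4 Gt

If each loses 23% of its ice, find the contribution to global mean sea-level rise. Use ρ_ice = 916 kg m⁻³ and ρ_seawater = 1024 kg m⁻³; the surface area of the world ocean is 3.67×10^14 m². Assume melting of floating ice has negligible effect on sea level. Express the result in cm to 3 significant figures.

≈ 0.0409 cm

Brena: ice volume = 4680 km² × 156 m = 730.1 km³; 0.23 × 730.1 × (916/1024) = 150.2 km³ of water.
The Brenard ice shelf system is floating and already displaces its own weight of water, so its melt adds essentially nothing to sea level.
Total added water ≈ 1.502×10^11 m³ over 3.67×10^14 m² → Δh = 4.09×10^-4 m = 0.0409 cm.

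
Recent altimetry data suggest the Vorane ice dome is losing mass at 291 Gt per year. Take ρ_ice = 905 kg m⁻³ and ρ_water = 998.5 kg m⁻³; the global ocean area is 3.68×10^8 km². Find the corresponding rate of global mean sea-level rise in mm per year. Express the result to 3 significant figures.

≈ 0.792 mm/yr

ρ_w = 998.5 kg m⁻³. Annual water volume added = 291 Gt / ρ_w = 2.910×10^14 kg / 998.5 kg m⁻³ = 2.914×10^11 m³.
Δh per year = 2.914×10^11 / 3.68×10^14 = 7.92×10^-4 m = 0.792 mm.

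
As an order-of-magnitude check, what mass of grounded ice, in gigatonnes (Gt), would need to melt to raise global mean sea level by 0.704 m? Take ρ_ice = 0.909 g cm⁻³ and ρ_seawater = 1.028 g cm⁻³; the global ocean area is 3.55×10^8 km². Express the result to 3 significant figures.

Required water volume = Δh × A = 0.704 m × 3.55×10^14 m² = 2.499×10^14 m³.
ρ_w = 1.028 g cm⁻³ = 1028 kg m⁻³, so the mass of water = 2.499×10^14 m³ × 1028 kg m⁻³ = 2.569×10^17 kg = 2.57×10^5 Gt (and the same mass of ice, by conservation).

≈ 2.57×10^5 Gt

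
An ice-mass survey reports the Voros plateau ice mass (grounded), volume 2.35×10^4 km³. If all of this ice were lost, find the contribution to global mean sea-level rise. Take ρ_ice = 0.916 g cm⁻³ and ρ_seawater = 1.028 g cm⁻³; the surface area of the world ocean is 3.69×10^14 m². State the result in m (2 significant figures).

≈ 0.057 m

Voros: 2.35×10^4 km³ × (916/1028) = 2.094×10^4 km³ of water.
Spread over 3.69×10^14 m² of ocean, Δh = 2.094×10^13 / 3.69×10^14 = 0.0567 m.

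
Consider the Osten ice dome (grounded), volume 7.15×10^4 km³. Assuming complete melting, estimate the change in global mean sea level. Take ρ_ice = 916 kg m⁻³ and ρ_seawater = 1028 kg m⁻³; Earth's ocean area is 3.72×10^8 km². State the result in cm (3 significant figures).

≈ 17.1 cm

Osten: 7.15×10^4 km³ × (916/1028) = 6.371×10^4 km³ of water.
Spread over 3.72×10^14 m² of ocean, Δh = 6.371×10^13 / 3.72×10^14 = 0.171 m = 17.1 cm.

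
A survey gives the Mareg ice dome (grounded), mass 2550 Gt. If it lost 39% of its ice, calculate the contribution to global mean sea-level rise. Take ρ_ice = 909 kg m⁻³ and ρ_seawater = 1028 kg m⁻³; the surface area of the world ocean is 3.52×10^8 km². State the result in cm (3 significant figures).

≈ 0.275 cm

Mareg: 0.39 × 2550 Gt = 9.945×10^14 kg; dividing by ρ_w = 1028 kg m⁻³ gives 9.674×10^11 m³ of water.
Spread over 3.52×10^14 m² of ocean, Δh = 9.674×10^11 / 3.52×10^14 = 2.75×10^-3 m = 0.275 cm.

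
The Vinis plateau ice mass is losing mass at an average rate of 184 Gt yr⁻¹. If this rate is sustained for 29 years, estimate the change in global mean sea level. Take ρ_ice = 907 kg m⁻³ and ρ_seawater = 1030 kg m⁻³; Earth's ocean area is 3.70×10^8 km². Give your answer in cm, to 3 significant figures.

≈ 1.40 cm

Total mass lost = 184 Gt/yr × 29 yr = 5336 Gt = 5.336×10^15 kg.
ρ_w = 1030 kg m⁻³, so water volume = 5.336×10^15 / 1030 = 5.181×10^12 m³.
Δh = 5.181×10^12 / 3.70×10^14 = 0.0140 m = 1.40 cm.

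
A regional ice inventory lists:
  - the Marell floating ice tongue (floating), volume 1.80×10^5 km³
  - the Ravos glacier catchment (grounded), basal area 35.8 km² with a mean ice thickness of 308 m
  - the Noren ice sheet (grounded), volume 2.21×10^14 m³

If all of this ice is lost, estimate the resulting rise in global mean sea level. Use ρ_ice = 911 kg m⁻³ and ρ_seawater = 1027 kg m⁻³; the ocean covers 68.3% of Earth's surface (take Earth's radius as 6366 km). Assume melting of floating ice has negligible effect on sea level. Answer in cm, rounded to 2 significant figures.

≈ 56 cm

The Marell floating ice tongue is floating and already displaces its own weight of water, so its melt adds essentially nothing to sea level.
Ravos: ice volume = 35.8 km² × 308 m = 11.03 km³; 11.03 × (911/1027) = 9.781 km³ of water.
Noren: 2.21×10^14 m³ × (911/1027) = 1.960×10^14 m³ of water.
Total added water ≈ 1.960×10^14 m³ over 3.48×10^14 m² → Δh = 0.564 m = 56 cm.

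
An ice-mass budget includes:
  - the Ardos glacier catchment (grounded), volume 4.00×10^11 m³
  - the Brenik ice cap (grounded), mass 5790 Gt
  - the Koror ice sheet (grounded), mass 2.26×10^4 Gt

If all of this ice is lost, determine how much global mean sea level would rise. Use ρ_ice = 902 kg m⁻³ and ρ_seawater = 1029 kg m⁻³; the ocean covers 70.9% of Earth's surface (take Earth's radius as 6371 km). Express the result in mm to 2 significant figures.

≈ 77 mm

Ardos: 4.00×10^11 m³ × (902/1029) = 3.506×10^11 m³ of water.
Brenik: 5790 Gt = 5.790×10^15 kg; dividing by ρ_w = 1029 kg m⁻³ gives 5.627×10^12 m³ of water.
Koror: 2.26×10^4 Gt = 2.260×10^16 kg; dividing by ρ_w = 1029 kg m⁻³ gives 2.196×10^13 m³ of water.
Total added water ≈ 2.794×10^13 m³ over 3.62×10^14 m² → Δh = 0.0773 m = 77 mm.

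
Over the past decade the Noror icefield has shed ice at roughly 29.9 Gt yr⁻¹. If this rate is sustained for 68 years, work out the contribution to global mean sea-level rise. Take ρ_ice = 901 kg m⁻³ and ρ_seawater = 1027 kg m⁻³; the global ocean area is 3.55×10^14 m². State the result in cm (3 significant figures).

Total mass lost = 29.9 Gt/yr × 68 yr = 2033 Gt = 2.033×10^15 kg.
ρ_w = 1027 kg m⁻³, so water volume = 2.033×10^15 / 1027 = 1.980×10^12 m³.
Δh = 1.980×10^12 / 3.55×10^14 = 5.58×10^-3 m = 0.558 cm.

≈ 0.558 cm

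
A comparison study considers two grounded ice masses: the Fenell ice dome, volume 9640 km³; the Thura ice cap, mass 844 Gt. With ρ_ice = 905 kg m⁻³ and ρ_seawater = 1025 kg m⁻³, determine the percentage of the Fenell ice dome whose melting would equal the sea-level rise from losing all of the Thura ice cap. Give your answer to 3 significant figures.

≈ 9.67 %

Equal sea-level rise means equal mass of meltwater, i.e. equal mass of ice lost.
Ice mass of Thura: 8.440×10^14 kg; ice mass of Fenell: 8.724×10^15 kg.
Fraction required = 8.440×10^14 / 8.724×10^15 = 0.0967 → 9.67 %.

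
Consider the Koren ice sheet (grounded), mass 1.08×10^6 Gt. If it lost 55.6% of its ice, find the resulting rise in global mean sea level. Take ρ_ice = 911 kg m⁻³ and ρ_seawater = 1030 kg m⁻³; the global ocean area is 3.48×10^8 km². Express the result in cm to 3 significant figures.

Koren: 0.556 × 1.08×10^6 Gt = 6.005×10^17 kg; dividing by ρ_w = 1030 kg m⁻³ gives 5.830×10^14 m³ of water.
Spread over 3.48×10^14 m² of ocean, Δh = 5.830×10^14 / 3.48×10^14 = 1.68 m = 168 cm.

≈ 168 cm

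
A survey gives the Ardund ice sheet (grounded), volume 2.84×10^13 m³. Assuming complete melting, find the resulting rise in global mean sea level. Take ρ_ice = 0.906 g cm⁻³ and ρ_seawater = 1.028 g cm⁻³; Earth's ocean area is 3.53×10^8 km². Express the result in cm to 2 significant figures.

≈ 7.1 cm

Ardund: 2.84×10^13 m³ × (906/1028) = 2.503×10^13 m³ of water.
Spread over 3.53×10^14 m² of ocean, Δh = 2.503×10^13 / 3.53×10^14 = 0.0709 m = 7.1 cm.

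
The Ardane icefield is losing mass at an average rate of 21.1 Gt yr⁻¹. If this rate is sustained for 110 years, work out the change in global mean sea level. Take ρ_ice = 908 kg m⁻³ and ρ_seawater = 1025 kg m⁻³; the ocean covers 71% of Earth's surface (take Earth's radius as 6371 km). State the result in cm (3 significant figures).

≈ 0.625 cm

Total mass lost = 21.1 Gt/yr × 110 yr = 2321 Gt = 2.321×10^15 kg.
ρ_w = 1025 kg m⁻³, so water volume = 2.321×10^15 / 1025 = 2.264×10^12 m³.
Δh = 2.264×10^12 / 3.62×10^14 = 6.25×10^-3 m = 0.625 cm.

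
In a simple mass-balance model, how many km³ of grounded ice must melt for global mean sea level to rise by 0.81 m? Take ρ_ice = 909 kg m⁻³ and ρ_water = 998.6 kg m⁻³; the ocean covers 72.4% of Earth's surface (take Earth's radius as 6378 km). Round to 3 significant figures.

Required water volume = Δh × A = 0.81 m × 3.70×10^14 m² = 2.998×10^14 m³ = 2.998×10^5 km³.
Ice volume = water volume × ρ_w/ρ_ice = 2.998×10^5 × 998.6/909 = 3.29×10^5 km³.

≈ 3.29×10^5 km³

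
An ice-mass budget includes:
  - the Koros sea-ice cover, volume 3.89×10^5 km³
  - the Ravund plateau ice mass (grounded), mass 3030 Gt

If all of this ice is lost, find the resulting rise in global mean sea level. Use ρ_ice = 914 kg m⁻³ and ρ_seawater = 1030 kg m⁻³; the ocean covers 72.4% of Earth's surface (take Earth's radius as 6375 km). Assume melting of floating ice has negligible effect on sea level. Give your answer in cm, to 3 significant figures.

≈ 0.796 cm

The Koros sea-ice cover is floating and already displaces its own weight of water, so its melt adds essentially nothing to sea level.
Ravund: 3030 Gt = 3.030×10^15 kg; dividing by ρ_w = 1030 kg m⁻³ gives 2.942×10^12 m³ of water.
Total added water ≈ 2.942×10^12 m³ over 3.70×10^14 m² → Δh = 7.96×10^-3 m = 0.796 cm.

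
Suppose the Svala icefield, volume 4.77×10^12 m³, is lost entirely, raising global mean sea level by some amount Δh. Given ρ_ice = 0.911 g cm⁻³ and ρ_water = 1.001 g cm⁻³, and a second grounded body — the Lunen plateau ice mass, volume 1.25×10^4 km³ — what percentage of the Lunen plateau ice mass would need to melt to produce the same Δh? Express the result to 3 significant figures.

≈ 38.2 %

Equal sea-level rise means equal mass of meltwater, i.e. equal mass of ice lost.
Ice mass of Svala: 4.345×10^15 kg; ice mass of Lunen: 1.139×10^16 kg.
Fraction required = 4.345×10^15 / 1.139×10^16 = 0.382 → 38.2 %.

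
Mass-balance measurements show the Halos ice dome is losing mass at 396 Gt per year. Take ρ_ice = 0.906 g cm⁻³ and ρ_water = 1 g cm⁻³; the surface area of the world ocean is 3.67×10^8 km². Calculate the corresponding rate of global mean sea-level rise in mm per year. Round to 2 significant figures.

ρ_w = 1 g cm⁻³ = 1000 kg m⁻³. Annual water volume added = 396 Gt / ρ_w = 3.960×10^14 kg / 1000 kg m⁻³ = 3.960×10^11 m³.
Δh per year = 3.960×10^11 / 3.67×10^14 = 1.08×10^-3 m = 1.1 mm.

≈ 1.1 mm/yr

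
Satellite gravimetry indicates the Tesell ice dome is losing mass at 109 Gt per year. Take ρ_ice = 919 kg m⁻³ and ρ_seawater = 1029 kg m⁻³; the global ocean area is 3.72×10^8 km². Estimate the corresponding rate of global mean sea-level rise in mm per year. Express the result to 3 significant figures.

≈ 0.285 mm/yr

ρ_w = 1029 kg m⁻³. Annual water volume added = 109 Gt / ρ_w = 1.090×10^14 kg / 1029 kg m⁻³ = 1.059×10^11 m³.
Δh per year = 1.059×10^11 / 3.72×10^14 = 2.85×10^-4 m = 0.285 mm.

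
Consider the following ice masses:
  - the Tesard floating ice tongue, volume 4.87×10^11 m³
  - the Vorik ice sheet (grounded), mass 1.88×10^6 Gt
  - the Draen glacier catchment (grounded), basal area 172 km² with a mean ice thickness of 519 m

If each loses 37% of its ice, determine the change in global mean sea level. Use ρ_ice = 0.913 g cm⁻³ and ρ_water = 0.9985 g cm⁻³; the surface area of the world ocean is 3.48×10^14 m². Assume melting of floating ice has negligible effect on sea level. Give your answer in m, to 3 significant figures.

≈ 2.00 m

The Tesard floating ice tongue is floating and already displaces its own weight of water, so its melt adds essentially nothing to sea level.
Vorik: 0.37 × 1.88×10^6 Gt = 6.956×10^17 kg; dividing by ρ_w = 0.9985 g cm⁻³ = 998.5 kg m⁻³ gives 6.966×10^14 m³ of water.
Draen: ice volume = 172 km² × 519 m = 89.27 km³; 0.37 × 89.27 × (913/998.5) = 30.20 km³ of water.
Total added water ≈ 6.967×10^14 m³ over 3.48×10^14 m² → Δh = 2.00 m.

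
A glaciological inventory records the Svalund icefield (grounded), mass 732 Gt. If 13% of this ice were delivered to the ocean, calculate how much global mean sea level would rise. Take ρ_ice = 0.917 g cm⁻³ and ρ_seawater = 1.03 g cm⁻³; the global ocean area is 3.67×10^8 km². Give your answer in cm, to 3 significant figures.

≈ 0.0252 cm

Svalund: 0.13 × 732 Gt = 9.516×10^13 kg; dividing by ρ_w = 1.03 g cm⁻³ = 1030 kg m⁻³ gives 9.239×10^10 m³ of water.
Spread over 3.67×10^14 m² of ocean, Δh = 9.239×10^10 / 3.67×10^14 = 2.52×10^-4 m = 0.0252 cm.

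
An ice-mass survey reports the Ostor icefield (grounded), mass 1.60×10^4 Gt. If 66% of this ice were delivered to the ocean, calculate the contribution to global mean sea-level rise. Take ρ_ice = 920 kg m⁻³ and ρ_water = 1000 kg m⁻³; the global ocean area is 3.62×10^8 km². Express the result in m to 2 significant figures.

Ostor: 0.66 × 1.60×10^4 Gt = 1.056×10^16 kg; dividing by ρ_w = 1000 kg m⁻³ gives 1.056×10^13 m³ of water.
Spread over 3.62×10^14 m² of ocean, Δh = 1.056×10^13 / 3.62×10^14 = 0.0292 m.

≈ 0.029 m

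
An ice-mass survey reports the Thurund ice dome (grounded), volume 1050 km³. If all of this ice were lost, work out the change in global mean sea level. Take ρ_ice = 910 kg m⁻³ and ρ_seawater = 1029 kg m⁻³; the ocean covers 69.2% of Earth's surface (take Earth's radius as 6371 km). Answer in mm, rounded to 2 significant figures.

Thurund: 1050 km³ × (910/1029) = 928.6 km³ of water.
Spread over 3.53×10^14 m² of ocean, Δh = 9.286×10^11 / 3.53×10^14 = 2.63×10^-3 m = 2.6 mm.

≈ 2.6 mm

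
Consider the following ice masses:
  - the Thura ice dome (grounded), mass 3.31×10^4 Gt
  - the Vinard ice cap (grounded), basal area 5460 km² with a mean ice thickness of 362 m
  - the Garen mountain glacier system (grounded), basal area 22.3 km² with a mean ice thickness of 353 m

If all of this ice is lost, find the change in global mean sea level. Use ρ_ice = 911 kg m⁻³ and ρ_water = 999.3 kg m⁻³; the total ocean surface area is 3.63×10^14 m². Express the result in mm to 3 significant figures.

≈ 96.2 mm

Thura: 3.31×10^4 Gt = 3.310×10^16 kg; dividing by ρ_w = 999.3 kg m⁻³ gives 3.312×10^13 m³ of water.
Vinard: ice volume = 5460 km² × 362 m = 1977 km³; 1977 × (911/999.3) = 1802 km³ of water.
Garen: ice volume = 22.3 km² × 353 m = 7.872 km³; 7.872 × (911/999.3) = 7.176 km³ of water.
Total added water ≈ 3.493×10^13 m³ over 3.63×10^14 m² → Δh = 0.0962 m = 96.2 mm.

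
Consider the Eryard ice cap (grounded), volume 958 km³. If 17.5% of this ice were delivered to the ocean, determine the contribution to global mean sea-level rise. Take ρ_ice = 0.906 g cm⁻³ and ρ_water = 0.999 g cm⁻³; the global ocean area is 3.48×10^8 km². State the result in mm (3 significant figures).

≈ 0.437 mm

Eryard: 0.175 × 958 km³ × (906/999) = 152.0 km³ of water.
Spread over 3.48×10^14 m² of ocean, Δh = 1.520×10^11 / 3.48×10^14 = 4.37×10^-4 m = 0.437 mm.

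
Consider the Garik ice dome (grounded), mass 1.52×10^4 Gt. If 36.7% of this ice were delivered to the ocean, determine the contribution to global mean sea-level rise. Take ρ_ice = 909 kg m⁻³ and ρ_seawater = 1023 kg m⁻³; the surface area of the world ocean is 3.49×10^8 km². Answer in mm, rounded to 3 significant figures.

≈ 15.6 mm

Garik: 0.367 × 1.52×10^4 Gt = 5.578×10^15 kg; dividing by ρ_w = 1023 kg m⁻³ gives 5.453×10^12 m³ of water.
Spread over 3.49×10^14 m² of ocean, Δh = 5.453×10^12 / 3.49×10^14 = 0.0156 m = 15.6 mm.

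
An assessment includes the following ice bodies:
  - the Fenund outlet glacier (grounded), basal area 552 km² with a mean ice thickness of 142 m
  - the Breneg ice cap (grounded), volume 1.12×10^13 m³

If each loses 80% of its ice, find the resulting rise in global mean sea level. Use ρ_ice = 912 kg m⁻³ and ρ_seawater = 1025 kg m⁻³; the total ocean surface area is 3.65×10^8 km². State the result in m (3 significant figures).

≈ 0.0220 m

Fenund: ice volume = 552 km² × 142 m = 78.38 km³; 0.8 × 78.38 × (912/1025) = 55.79 km³ of water.
Breneg: 0.8 × 1.12×10^13 m³ × (912/1025) = 7.972×10^12 m³ of water.
Total added water ≈ 8.028×10^12 m³ over 3.65×10^14 m² → Δh = 0.0220 m.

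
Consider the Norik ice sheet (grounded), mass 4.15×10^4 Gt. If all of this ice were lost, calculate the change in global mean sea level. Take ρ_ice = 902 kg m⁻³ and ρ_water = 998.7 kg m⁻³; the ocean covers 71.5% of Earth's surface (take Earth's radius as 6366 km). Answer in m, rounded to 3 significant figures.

≈ 0.114 m

Norik: 4.15×10^4 Gt = 4.150×10^16 kg; dividing by ρ_w = 998.7 kg m⁻³ gives 4.155×10^13 m³ of water.
Spread over 3.64×10^14 m² of ocean, Δh = 4.155×10^13 / 3.64×10^14 = 0.114 m.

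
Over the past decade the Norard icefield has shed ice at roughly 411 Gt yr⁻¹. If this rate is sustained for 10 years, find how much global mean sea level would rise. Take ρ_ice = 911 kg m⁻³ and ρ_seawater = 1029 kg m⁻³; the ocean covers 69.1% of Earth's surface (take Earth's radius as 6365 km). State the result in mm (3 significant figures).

≈ 11.4 mm

Total mass lost = 411 Gt/yr × 10 yr = 4110 Gt = 4.110×10^15 kg.
ρ_w = 1029 kg m⁻³, so water volume = 4.110×10^15 / 1029 = 3.994×10^12 m³.
Δh = 3.994×10^12 / 3.52×10^14 = 0.0114 m = 11.4 mm.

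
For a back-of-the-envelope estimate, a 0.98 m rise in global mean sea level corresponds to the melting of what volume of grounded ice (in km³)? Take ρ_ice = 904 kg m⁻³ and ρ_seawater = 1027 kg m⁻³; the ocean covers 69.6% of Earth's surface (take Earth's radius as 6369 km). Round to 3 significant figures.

≈ 3.95×10^5 km³

Required water volume = Δh × A = 0.98 m × 3.55×10^14 m² = 3.477×10^14 m³ = 3.477×10^5 km³.
Ice volume = water volume × ρ_w/ρ_ice = 3.477×10^5 × 1027/904 = 3.95×10^5 km³.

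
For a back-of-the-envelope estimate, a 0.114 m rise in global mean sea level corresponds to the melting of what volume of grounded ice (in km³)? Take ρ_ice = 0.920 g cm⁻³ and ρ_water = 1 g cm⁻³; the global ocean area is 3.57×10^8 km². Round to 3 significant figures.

Required water volume = Δh × A = 0.114 m × 3.57×10^14 m² = 4.070×10^13 m³ = 4.070×10^4 km³.
Ice volume = water volume × ρ_w/ρ_ice = 4.070×10^4 × 1000/920 = 4.42×10^4 km³.

≈ 4.42×10^4 km³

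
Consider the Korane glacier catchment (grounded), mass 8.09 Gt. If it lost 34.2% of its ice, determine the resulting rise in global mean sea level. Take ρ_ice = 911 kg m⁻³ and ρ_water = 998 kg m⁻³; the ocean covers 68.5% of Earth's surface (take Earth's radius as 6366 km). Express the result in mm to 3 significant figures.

Korane: 0.342 × 8.09 Gt = 2.767×10^12 kg; dividing by ρ_w = 998 kg m⁻³ gives 2.772×10^9 m³ of water.
Spread over 3.49×10^14 m² of ocean, Δh = 2.772×10^9 / 3.49×10^14 = 7.95×10^-6 m = 7.95×10^-3 mm.

≈ 7.95×10^-3 mm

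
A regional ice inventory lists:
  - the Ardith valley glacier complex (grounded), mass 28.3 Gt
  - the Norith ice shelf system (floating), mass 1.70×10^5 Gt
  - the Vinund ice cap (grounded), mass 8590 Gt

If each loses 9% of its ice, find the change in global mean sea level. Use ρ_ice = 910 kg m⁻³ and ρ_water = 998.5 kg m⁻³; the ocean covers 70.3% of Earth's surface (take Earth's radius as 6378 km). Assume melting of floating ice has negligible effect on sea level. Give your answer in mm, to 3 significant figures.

Ardith: 0.09 × 28.3 Gt = 2.547×10^12 kg; dividing by ρ_w = 998.5 kg m⁻³ gives 2.551×10^9 m³ of water.
The Norith ice shelf system is floating and already displaces its own weight of water, so its melt adds essentially nothing to sea level.
Vinund: 0.09 × 8590 Gt = 7.731×10^14 kg; dividing by ρ_w = 998.5 kg m⁻³ gives 7.743×10^11 m³ of water.
Total added water ≈ 7.768×10^11 m³ over 3.59×10^14 m² → Δh = 2.16×10^-3 m = 2.16 mm.

≈ 2.16 mm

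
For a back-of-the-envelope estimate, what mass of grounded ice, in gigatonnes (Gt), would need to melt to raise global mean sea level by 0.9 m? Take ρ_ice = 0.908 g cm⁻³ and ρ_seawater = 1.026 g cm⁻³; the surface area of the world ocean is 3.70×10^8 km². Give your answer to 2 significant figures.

≈ 3.4×10^5 Gt

Required water volume = Δh × A = 0.9 m × 3.70×10^14 m² = 3.330×10^14 m³.
ρ_w = 1.026 g cm⁻³ = 1026 kg m⁻³, so the mass of water = 3.330×10^14 m³ × 1026 kg m⁻³ = 3.417×10^17 kg = 3.4×10^5 Gt (and the same mass of ice, by conservation).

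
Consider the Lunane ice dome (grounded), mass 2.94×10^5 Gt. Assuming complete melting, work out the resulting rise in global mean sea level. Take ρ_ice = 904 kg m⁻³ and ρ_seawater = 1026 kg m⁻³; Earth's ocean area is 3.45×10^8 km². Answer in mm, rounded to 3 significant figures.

≈ 831 mm

Lunane: 2.94×10^5 Gt = 2.940×10^17 kg; dividing by ρ_w = 1026 kg m⁻³ gives 2.865×10^14 m³ of water.
Spread over 3.45×10^14 m² of ocean, Δh = 2.865×10^14 / 3.45×10^14 = 0.831 m = 831 mm.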